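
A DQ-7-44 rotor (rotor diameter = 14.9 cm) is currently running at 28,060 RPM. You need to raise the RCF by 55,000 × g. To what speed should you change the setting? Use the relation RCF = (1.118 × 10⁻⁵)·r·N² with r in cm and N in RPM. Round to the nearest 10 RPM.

≈ 38050 RPM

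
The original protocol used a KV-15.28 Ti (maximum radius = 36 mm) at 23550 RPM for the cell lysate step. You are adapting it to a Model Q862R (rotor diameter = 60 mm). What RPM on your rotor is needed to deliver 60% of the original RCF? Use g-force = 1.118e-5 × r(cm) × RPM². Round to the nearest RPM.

19983 RPM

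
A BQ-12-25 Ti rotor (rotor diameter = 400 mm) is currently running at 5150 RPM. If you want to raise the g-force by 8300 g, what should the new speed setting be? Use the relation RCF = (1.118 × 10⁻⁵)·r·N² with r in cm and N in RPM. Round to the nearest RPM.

r = 400 mm / 2 = 200 mm = 20 cm
Current RCF = 1.118 × 10⁻⁵ × 20 × (5150)² = 1.118 × 10⁻⁵ × 20 × 26,522,500 ≈ 5,930.4 × g
Target RCF = 5,930.4 + 8,300 = 14,230.4 × g
N² = 14,230.4 / (22.36 × 10⁻⁵) = 63,642,218
N ≈ √63,642,218 ≈ 7,977.6

≈ 7978 RPM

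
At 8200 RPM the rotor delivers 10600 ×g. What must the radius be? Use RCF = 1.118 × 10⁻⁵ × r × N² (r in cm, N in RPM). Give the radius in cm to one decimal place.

10600 = 1.118 × 10⁻⁵ × r × (8200)²
r = 10600 / (1.118 × 10⁻⁵ × 67,240,000) = 10600 / 751.7432 ≈ 14.101 cm

14.1 cm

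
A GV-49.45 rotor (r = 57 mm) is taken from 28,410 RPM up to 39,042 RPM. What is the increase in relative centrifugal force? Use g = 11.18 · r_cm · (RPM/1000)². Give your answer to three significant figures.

r = 57 mm = 5.7 cm
RCF₁ = 11.18 × 5.7 × (28.41)² = 11.18 × 5.7 × 807.1281 ≈ 51,435 × g
RCF₂ = 11.18 × 5.7 × (39.042)² = 11.18 × 5.7 × 1,524.277764 ≈ 97,136.1 × g
Increase = 97,136.1 − 51,435 = 45,701.1

45700 ×g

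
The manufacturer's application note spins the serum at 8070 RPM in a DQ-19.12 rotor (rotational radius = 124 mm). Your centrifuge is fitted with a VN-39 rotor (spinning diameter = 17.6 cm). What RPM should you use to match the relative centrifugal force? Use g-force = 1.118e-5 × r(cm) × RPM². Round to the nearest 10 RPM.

≈ 9580 RPM

Original rotor: r = 124 mm = 12.4 cm
RCF_original = 1.118 × 10⁻⁵ × 12.4 × (8070)² = 1.118 × 10⁻⁵ × 12.4 × 65,124,900 ≈ 9,028.4 × g
Your rotor: r = 17.6 / 2 = 8.8 cm
9,028.4 = 1.118 × 10⁻⁵ × 8.8 × N²
N² = 9,028.4 / (9.8384 × 10⁻⁵) = 91,766,954
N ≈ √91,766,954 ≈ 9,579.5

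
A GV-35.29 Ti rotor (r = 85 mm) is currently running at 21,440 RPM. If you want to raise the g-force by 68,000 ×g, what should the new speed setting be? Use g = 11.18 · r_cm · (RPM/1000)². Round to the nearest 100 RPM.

r = 85 mm = 8.5 cm
Current RCF = 11.18 × 8.5 × (21.44)² = 11.18 × 8.5 × 459.6736 ≈ 43,682.8 × g
Target RCF = 43,682.8 + 68,000 = 111,682.8 × g
(N/1000)² = 111,682.8 / 95.03 = 1175.237
N = 1000 × √1175.237 ≈ 34,281.7

≈ 34300 RPM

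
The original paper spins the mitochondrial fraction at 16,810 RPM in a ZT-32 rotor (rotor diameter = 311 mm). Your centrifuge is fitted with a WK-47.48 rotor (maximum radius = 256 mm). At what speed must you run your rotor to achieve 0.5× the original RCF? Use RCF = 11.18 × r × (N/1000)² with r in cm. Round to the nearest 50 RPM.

≈ 9250 RPM

Original rotor: r = 311 mm / 2 = 155.5 mm = 15.55 cm
RCF = 11.18 × r × (N/1000)²
RCF_original = 11.18 × 15.55 × (16.81)² = 11.18 × 15.55 × 282.5761 ≈ 49,125.6 × g
Target RCF = 0.5 × 49,125.6 ≈ 24,562.8 × g
Your rotor: r = 256 mm = 25.6 cm
24,562.8 = 11.18 × 25.6 × (N/1000)²
(N/1000)² = 24,562.8 / 286.208 = 85.8215
N = 1000 × √85.8215 ≈ 9,264.0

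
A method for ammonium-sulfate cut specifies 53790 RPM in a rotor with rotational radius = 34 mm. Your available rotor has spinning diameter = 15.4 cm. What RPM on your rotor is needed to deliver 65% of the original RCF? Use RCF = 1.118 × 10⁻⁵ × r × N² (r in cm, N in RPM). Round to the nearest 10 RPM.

28820 RPM

Original rotor: r = 34 mm = 3.4 cm
RCF = 1.118 × 10⁻⁵ × r × N²
RCF_original = 1.118 × 10⁻⁵ × 3.4 × (53790)² = 1.118 × 10⁻⁵ × 3.4 × 2,893,364,100 ≈ 109,982.6 × g
Target RCF = 0.65 × 109,982.6 ≈ 71,488.7 × g
Your rotor: r = 15.4 / 2 = 7.7 cm
71,488.7 = 1.118 × 10⁻⁵ × 7.7 × N²
N² = 71,488.7 / (8.6086 × 10⁻⁵) = 830,433,520
N ≈ √830,433,520 ≈ 28,817.2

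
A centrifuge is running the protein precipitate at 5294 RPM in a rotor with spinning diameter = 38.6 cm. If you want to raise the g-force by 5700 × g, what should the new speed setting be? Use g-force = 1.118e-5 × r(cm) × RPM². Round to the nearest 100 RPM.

N₂ ≈ 7400 RPM

r = 38.6 / 2 = 19.3 cm
Current RCF = 1.118 × 10⁻⁵ × 19.3 × (5294)² = 1.118 × 10⁻⁵ × 19.3 × 28,026,436 ≈ 6,047.4 × g
Target RCF = 6,047.4 + 5,700 = 11,747.4 × g
N² = 11,747.4 / (21.5774 × 10⁻⁵) = 54,443,075
N ≈ √54,443,075 ≈ 7,378.6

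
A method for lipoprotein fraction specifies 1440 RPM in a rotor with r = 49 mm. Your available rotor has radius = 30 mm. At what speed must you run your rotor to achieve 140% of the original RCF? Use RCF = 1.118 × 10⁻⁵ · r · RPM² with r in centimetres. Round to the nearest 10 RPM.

Original rotor: r = 49 mm = 4.9 cm
RCF = 1.118 × 10⁻⁵ × r × N²
RCF_original = 1.118 × 10⁻⁵ × 4.9 × (1440)² = 1.118 × 10⁻⁵ × 4.9 × 2,073,600 ≈ 113.6 × g
Target RCF = 1.4 × 113.6 ≈ 159 × g
Your rotor: r = 30 mm = 3.0 cm
159 = 1.118 × 10⁻⁵ × 3 × N²
N² = 159 / (3.354 × 10⁻⁵) = 4,740,608
N ≈ √4,740,608 ≈ 2,177.3

2180 RPM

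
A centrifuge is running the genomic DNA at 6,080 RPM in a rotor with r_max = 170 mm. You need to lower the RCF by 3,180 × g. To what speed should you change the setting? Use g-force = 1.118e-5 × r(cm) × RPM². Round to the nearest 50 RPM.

r = 170 mm = 17.0 cm
Current RCF = 1.118 × 10⁻⁵ × 17 × (6080)² = 1.118 × 10⁻⁵ × 17 × 36,966,400 ≈ 7,025.8 × g
Target RCF = 7,025.8 − 3,180 = 3,845.8 × g
N² = 3,845.8 / (19.006 × 10⁻⁵) = 20,234,663
N ≈ √20,234,663 ≈ 4,498.3

≈ 4500 RPM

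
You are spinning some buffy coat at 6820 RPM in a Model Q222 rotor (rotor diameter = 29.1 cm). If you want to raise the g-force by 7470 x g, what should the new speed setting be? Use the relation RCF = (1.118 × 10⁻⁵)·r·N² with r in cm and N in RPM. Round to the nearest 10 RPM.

r = 29.1 / 2 = 14.55 cm
Current RCF = 1.118 × 10⁻⁵ × 14.55 × (6820)² = 1.118 × 10⁻⁵ × 14.55 × 46,512,400 ≈ 7,566.1 × g
Target RCF = 7,566.1 + 7,470 = 15,036.1 × g
N² = 15,036.1 / (16.2669 × 10⁻⁵) = 92,433,715
N ≈ √92,433,715 ≈ 9,614.2

9610 RPM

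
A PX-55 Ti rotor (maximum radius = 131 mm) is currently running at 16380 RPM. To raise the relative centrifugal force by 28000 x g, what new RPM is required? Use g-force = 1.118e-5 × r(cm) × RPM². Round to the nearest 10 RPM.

≈ 21440 RPM

r = 131 mm = 13.1 cm
Current RCF = 1.118 × 10⁻⁵ × 13.1 × (16380)² = 1.118 × 10⁻⁵ × 13.1 × 268,304,400 ≈ 39,295.3 × g
Target RCF = 39,295.3 + 28,000 = 67,295.3 × g
N² = 67,295.3 / (14.6458 × 10⁻⁵) = 459,485,313
N ≈ √459,485,313 ≈ 21,435.6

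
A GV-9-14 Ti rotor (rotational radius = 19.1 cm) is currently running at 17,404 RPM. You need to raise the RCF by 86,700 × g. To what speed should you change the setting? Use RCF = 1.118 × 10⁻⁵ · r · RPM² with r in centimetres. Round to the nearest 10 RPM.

≈ 26630 RPM

Current RCF = 1.118 × 10⁻⁵ × 19.1 × (17404)² = 1.118 × 10⁻⁵ × 19.1 × 302,899,216 ≈ 64,680.5 × g
Target RCF = 64,680.5 + 86,700 = 151,380.5 × g
N² = 151,380.5 / (21.3538 × 10⁻⁵) = 708,915,977
N ≈ √708,915,977 ≈ 26,625.5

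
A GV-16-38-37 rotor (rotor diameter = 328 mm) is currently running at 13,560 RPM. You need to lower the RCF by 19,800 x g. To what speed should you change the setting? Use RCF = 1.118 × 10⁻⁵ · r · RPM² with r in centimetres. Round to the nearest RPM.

r = 328 mm / 2 = 164 mm = 16.4 cm
Current RCF = 1.118 × 10⁻⁵ × 16.4 × (13560)² = 1.118 × 10⁻⁵ × 16.4 × 183,873,600 ≈ 33,713.6 × g
Target RCF = 33,713.6 − 19,800 = 13,913.6 × g
N² = 13,913.6 / (18.3352 × 10⁻⁵) = 75,884,637
N ≈ √75,884,637 ≈ 8,711.2

≈ 8711 RPM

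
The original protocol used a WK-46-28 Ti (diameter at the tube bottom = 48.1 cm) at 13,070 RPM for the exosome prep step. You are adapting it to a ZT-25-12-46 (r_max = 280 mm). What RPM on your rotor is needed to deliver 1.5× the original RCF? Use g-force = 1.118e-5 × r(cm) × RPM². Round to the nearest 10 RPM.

14840 RPM

Original rotor: r = 48.1 / 2 = 24.05 cm
RCF_original = 1.118 × 10⁻⁵ × 24.05 × (13070)² = 1.118 × 10⁻⁵ × 24.05 × 170,824,900 ≈ 45,931.2 × g
Target RCF = 1.5 × 45,931.2 ≈ 68,896.8 × g
Your rotor: r = 280 mm = 28.0 cm
68,896.8 = 1.118 × 10⁻⁵ × 28 × N²
N² = 68,896.8 / (31.304 × 10⁻⁵) = 220,089,445
N ≈ √220,089,445 ≈ 14,835.4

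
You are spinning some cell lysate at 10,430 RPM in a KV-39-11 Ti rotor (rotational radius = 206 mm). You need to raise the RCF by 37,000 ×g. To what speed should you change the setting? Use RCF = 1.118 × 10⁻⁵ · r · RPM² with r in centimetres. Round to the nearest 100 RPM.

16400 RPM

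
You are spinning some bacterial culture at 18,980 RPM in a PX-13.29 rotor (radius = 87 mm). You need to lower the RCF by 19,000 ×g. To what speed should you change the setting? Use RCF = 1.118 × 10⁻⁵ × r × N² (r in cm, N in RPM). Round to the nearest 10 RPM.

r = 87 mm = 8.7 cm
Current RCF = 1.118 × 10⁻⁵ × 8.7 × (18980)² = 1.118 × 10⁻⁵ × 8.7 × 360,240,400 ≈ 35,039.1 × g
Target RCF = 35,039.1 − 19,000 = 16,039.1 × g
N² = 16,039.1 / (9.7266 × 10⁻⁵) = 164,899,348
N ≈ √164,899,348 ≈ 12,841.3

12840 RPM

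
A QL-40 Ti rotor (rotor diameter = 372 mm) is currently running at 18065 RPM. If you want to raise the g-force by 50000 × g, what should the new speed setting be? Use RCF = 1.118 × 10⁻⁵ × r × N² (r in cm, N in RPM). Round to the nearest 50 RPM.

23800 RPM

r = 372 mm / 2 = 186 mm = 18.6 cm
Current RCF = 1.118 × 10⁻⁵ × 18.6 × (18065)² = 1.118 × 10⁻⁵ × 18.6 × 326,344,225 ≈ 67,862.6 × g
Target RCF = 67,862.6 + 50,000 = 117,862.6 × g
N² = 117,862.6 / (20.7948 × 10⁻⁵) = 566,788,813
N ≈ √566,788,813 ≈ 23,807.3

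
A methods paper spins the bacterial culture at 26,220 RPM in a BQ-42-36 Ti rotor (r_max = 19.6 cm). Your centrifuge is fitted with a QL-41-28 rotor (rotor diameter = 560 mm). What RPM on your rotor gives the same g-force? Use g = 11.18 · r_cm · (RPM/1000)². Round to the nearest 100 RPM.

≈ 21900 RPM

RCF_original = 11.18 × 19.6 × (26.22)² = 11.18 × 19.6 × 687.4884 ≈ 150,648 × g
Your rotor: r = 560 mm / 2 = 280 mm = 28 cm
150,648 = 11.18 × 28 × (N/1000)²
(N/1000)² = 150,648 / 313.04 = 481.242
N = 1000 × √481.242 ≈ 21,937.2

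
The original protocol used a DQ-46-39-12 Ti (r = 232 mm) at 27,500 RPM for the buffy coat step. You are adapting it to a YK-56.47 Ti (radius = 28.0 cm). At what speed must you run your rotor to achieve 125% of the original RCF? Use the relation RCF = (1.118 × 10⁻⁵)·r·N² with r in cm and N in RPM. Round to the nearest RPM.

≈ 27987 RPM

Original rotor: r = 232 mm = 23.2 cm
RCF_original = 1.118 × 10⁻⁵ × 23.2 × (27500)² = 1.118 × 10⁻⁵ × 23.2 × 756,250,000 ≈ 196,153.1 × g
Target RCF = 1.25 × 196,153.1 ≈ 245,191.4 × g
245,191.4 = 1.118 × 10⁻⁵ × 28 × N²
N² = 245,191.4 / (31.304 × 10⁻⁵) = 783,259,008
N ≈ √783,259,008 ≈ 27,986.8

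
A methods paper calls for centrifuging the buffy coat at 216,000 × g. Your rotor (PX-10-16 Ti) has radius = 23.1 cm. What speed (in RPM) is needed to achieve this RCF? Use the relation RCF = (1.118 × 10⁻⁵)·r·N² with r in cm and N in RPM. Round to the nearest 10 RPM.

N ≈ 28920 RPM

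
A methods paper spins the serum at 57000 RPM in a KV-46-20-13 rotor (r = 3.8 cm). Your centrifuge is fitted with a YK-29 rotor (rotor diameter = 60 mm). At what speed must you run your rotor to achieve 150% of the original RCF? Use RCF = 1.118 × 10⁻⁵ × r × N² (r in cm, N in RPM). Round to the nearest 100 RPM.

78600 RPM

RCF = 1.118 × 10⁻⁵ × r × N²
RCF_original = 1.118 × 10⁻⁵ × 3.8 × (57000)² = 1.118 × 10⁻⁵ × 3.8 × 3,249,000,000 ≈ 138,030.5 × g
Target RCF = 1.5 × 138,030.5 ≈ 207,045.8 × g
Your rotor: r = 60 mm / 2 = 30 mm = 3 cm
207,045.8 = 1.118 × 10⁻⁵ × 3 × N²
N² = 207,045.8 / (3.354 × 10⁻⁵) = 6,173,100,775
N ≈ √6,173,100,775 ≈ 78,569.1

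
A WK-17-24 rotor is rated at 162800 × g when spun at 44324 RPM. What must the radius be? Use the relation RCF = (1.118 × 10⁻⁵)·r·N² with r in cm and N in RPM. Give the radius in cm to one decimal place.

≈ 7.4 cm

162800 = 1.118 × 10⁻⁵ × r × (44324)²
r = 162800 / (1.118 × 10⁻⁵ × 1,964,616,976) = 162800 / 21964.42 ≈ 7.412 cm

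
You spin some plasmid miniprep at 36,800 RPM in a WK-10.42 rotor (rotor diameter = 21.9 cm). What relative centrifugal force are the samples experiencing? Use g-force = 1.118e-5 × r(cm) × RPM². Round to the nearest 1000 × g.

r = 21.9 / 2 = 10.95 cm
RCF = 1.118 × 10⁻⁵ × 10.95 × (36800)² = 1.118 × 10⁻⁵ × 10.95 × 1,354,240,000 ≈ 165,787.4 × g

166000 g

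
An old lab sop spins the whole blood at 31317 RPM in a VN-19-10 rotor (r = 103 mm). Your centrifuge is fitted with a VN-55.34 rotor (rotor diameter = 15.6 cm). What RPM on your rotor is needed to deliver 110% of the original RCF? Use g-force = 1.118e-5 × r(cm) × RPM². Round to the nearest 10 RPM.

≈ 37740 RPM

Original rotor: r = 103 mm = 10.3 cm
RCF_original = 1.118 × 10⁻⁵ × 10.3 × (31317)² = 1.118 × 10⁻⁵ × 10.3 × 980,754,489 ≈ 112,937.8 × g
Target RCF = 1.1 × 112,937.8 ≈ 124,231.6 × g
Your rotor: r = 15.6 / 2 = 7.8 cm
124,231.6 = 1.118 × 10⁻⁵ × 7.8 × N²
N² = 124,231.6 / (8.7204 × 10⁻⁵) = 1,424,608,963
N ≈ √1,424,608,963 ≈ 37,744.0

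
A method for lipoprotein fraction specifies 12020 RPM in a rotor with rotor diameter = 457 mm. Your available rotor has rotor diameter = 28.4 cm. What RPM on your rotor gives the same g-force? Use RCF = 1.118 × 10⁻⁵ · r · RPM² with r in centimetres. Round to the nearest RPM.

≈ 15248 RPM

Original rotor: r = 457 mm / 2 = 228.5 mm = 22.85 cm
RCF = 1.118 × 10⁻⁵ × r × N²
RCF_original = 1.118 × 10⁻⁵ × 22.85 × (12020)² = 1.118 × 10⁻⁵ × 22.85 × 144,480,400 ≈ 36,909.4 × g
Your rotor: r = 28.4 / 2 = 14.2 cm
36,909.4 = 1.118 × 10⁻⁵ × 14.2 × N²
N² = 36,909.4 / (15.8756 × 10⁻⁵) = 232,491,370
N ≈ √232,491,370 ≈ 15,247.7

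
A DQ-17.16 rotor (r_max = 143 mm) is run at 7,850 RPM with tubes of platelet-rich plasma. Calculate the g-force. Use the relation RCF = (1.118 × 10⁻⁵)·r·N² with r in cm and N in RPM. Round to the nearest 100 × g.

9900 ×g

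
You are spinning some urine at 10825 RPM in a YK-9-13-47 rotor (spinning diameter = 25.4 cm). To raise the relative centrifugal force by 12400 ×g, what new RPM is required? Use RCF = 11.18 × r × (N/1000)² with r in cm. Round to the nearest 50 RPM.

r = 25.4 / 2 = 12.7 cm
Current RCF = 11.18 × 12.7 × (10.825)² = 11.18 × 12.7 × 117.180625 ≈ 16,638 × g
Target RCF = 16,638 + 12,400 = 29,038 × g
(N/1000)² = 29,038 / 141.986 = 204.5131
N = 1000 × √204.5131 ≈ 14,300.8

14300 RPM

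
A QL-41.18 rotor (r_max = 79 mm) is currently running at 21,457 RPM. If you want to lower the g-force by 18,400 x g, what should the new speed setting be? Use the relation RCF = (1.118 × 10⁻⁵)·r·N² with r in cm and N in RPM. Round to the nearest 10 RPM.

≈ 15880 RPM

r = 79 mm = 7.9 cm
Current RCF = 1.118 × 10⁻⁵ × 7.9 × (21457)² = 1.118 × 10⁻⁵ × 7.9 × 460,402,849 ≈ 40,663.7 × g
Target RCF = 40,663.7 − 18,400 = 22,263.7 × g
N² = 22,263.7 / (8.8322 × 10⁻⁵) = 252,074,228
N ≈ √252,074,228 ≈ 15,876.8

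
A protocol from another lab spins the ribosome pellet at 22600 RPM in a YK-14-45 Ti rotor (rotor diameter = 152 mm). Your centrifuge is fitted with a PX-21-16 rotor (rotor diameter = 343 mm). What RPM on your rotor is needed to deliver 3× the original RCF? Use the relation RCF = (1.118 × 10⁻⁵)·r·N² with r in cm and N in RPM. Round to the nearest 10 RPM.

≈ 26060 RPM

Original rotor: r = 152 mm / 2 = 76 mm = 7.6 cm
RCF_original = 1.118 × 10⁻⁵ × 7.6 × (22600)² = 1.118 × 10⁻⁵ × 7.6 × 510,760,000 ≈ 43,398.3 × g
Target RCF = 3 × 43,398.3 ≈ 130,194.9 × g
Your rotor: r = 343 mm / 2 = 171.5 mm = 17.15 cm
130,194.9 = 1.118 × 10⁻⁵ × 17.15 × N²
N² = 130,194.9 / (19.1737 × 10⁻⁵) = 679,028,565
N ≈ √679,028,565 ≈ 26,058.2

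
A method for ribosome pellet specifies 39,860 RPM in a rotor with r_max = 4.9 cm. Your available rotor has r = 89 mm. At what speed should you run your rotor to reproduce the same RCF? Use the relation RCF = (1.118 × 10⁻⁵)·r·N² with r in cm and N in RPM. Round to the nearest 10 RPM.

RCF_original = 1.118 × 10⁻⁵ × 4.9 × (39860)² = 1.118 × 10⁻⁵ × 4.9 × 1,588,819,600 ≈ 87,038.7 × g
Your rotor: r = 89 mm = 8.9 cm
87,038.7 = 1.118 × 10⁻⁵ × 8.9 × N²
N² = 87,038.7 / (9.9502 × 10⁻⁵) = 874,743,221
N ≈ √874,743,221 ≈ 29,576.1

≈ 29580 RPM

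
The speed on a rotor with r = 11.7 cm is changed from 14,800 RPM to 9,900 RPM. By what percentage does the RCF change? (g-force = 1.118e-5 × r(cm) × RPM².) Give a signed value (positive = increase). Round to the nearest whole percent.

-55%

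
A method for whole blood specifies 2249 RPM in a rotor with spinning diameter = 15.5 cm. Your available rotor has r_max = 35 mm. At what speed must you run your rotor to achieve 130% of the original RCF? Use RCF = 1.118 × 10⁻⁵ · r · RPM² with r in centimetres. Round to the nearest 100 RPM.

3800 RPM

Original rotor: r = 15.5 / 2 = 7.75 cm
RCF = 1.118 × 10⁻⁵ × r × N²
RCF_original = 1.118 × 10⁻⁵ × 7.75 × (2249)² = 1.118 × 10⁻⁵ × 7.75 × 5,058,001 ≈ 438.3 × g
Target RCF = 1.3 × 438.3 ≈ 569.8 × g
Your rotor: r = 35 mm = 3.5 cm
569.8 = 1.118 × 10⁻⁵ × 3.5 × N²
N² = 569.8 / (3.913 × 10⁻⁵) = 14,561,717
N ≈ √14,561,717 ≈ 3,816.0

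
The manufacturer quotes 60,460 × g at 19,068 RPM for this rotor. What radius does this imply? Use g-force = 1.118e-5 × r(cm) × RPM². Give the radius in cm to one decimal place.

14.9 cm

60460 = 1.118 × 10⁻⁵ × r × (19068)²
r = 60460 / (1.118 × 10⁻⁵ × 363,588,624) = 60460 / 4064.921 ≈ 14.874 cm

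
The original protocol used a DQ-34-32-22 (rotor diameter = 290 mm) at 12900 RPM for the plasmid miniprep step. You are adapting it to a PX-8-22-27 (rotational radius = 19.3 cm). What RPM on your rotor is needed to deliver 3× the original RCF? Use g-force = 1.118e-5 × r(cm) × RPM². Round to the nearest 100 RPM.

≈ 19400 RPM

Original rotor: r = 290 mm / 2 = 145 mm = 14.5 cm
RCF_original = 1.118 × 10⁻⁵ × 14.5 × (12900)² = 1.118 × 10⁻⁵ × 14.5 × 166,410,000 ≈ 26,976.7 × g
Target RCF = 3 × 26,976.7 ≈ 80,930.1 × g
80,930.1 = 1.118 × 10⁻⁵ × 19.3 × N²
N² = 80,930.1 / (21.5774 × 10⁻⁵) = 375,068,822
N ≈ √375,068,822 ≈ 19,366.7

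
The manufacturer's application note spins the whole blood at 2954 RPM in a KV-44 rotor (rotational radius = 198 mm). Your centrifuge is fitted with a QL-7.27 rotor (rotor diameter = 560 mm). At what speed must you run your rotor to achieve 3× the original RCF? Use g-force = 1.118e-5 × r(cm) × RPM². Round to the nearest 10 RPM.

≈ 4300 RPM

Original rotor: r = 198 mm = 19.8 cm
RCF_original = 1.118 × 10⁻⁵ × 19.8 × (2954)² = 1.118 × 10⁻⁵ × 19.8 × 8,726,116 ≈ 1,931.6 × g
Target RCF = 3 × 1,931.6 ≈ 5,794.8 × g
Your rotor: r = 560 mm / 2 = 280 mm = 28 cm
5,794.8 = 1.118 × 10⁻⁵ × 28 × N²
N² = 5,794.8 / (31.304 × 10⁻⁵) = 18,511,372
N ≈ √18,511,372 ≈ 4,302.5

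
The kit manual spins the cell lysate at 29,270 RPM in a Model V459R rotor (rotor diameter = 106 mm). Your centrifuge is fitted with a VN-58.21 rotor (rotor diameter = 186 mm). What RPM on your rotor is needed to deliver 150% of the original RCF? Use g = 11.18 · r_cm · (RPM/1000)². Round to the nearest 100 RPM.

Original rotor: r = 106 mm / 2 = 53 mm = 5.3 cm
RCF_original = 11.18 × 5.3 × (29.27)² = 11.18 × 5.3 × 856.7329 ≈ 50,764.9 × g
Target RCF = 1.5 × 50,764.9 ≈ 76,147.4 × g
Your rotor: r = 186 mm / 2 = 93 mm = 9.3 cm
76,147.4 = 11.18 × 9.3 × (N/1000)²
(N/1000)² = 76,147.4 / 103.974 = 732.3696
N = 1000 × √732.3696 ≈ 27,062.3

≈ 27100 RPM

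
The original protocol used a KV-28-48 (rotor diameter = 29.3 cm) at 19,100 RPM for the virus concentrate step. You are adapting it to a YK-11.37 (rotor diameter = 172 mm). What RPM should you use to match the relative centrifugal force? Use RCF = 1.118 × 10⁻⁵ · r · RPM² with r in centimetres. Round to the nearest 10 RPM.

≈ 24930 RPM

Original rotor: r = 29.3 / 2 = 14.65 cm
RCF_original = 1.118 × 10⁻⁵ × 14.65 × (19100)² = 1.118 × 10⁻⁵ × 14.65 × 364,810,000 ≈ 59,751.1 × g
Your rotor: r = 172 mm / 2 = 86 mm = 8.6 cm
59,751.1 = 1.118 × 10⁻⁵ × 8.6 × N²
N² = 59,751.1 / (9.6148 × 10⁻⁵) = 621,449,224
N ≈ √621,449,224 ≈ 24,928.9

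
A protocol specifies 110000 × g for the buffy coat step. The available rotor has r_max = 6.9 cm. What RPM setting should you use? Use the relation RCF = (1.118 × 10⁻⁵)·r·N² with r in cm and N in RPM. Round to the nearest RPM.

≈ 37762 RPM

110,000 = 1.118 × 10⁻⁵ × 6.9 × N²
N² = 110,000 / (7.7142 × 10⁻⁵) = 1,425,941,770
N ≈ √1,425,941,770 ≈ 37,761.6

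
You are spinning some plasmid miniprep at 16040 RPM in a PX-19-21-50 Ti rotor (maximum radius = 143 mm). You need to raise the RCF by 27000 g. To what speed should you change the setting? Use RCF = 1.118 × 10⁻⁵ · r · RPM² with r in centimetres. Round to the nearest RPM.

r = 143 mm = 14.3 cm
Current RCF = 1.118 × 10⁻⁵ × 14.3 × (16040)² = 1.118 × 10⁻⁵ × 14.3 × 257,281,600 ≈ 41,132.6 × g
Target RCF = 41,132.6 + 27,000 = 68,132.6 × g
N² = 68,132.6 / (15.9874 × 10⁻⁵) = 426,164,354
N ≈ √426,164,354 ≈ 20,643.7

20644 RPM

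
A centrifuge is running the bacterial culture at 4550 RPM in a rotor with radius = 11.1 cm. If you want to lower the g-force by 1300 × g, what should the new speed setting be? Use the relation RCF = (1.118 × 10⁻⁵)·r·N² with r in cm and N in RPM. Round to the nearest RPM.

≈ 3198 RPM

Current RCF = 1.118 × 10⁻⁵ × 11.1 × (4550)² = 1.118 × 10⁻⁵ × 11.1 × 20,702,500 ≈ 2,569.1 × g
Target RCF = 2,569.1 − 1,300 = 1,269.1 × g
N² = 1,269.1 / (12.4098 × 10⁻⁵) = 10,226,595
N ≈ √10,226,595 ≈ 3,197.9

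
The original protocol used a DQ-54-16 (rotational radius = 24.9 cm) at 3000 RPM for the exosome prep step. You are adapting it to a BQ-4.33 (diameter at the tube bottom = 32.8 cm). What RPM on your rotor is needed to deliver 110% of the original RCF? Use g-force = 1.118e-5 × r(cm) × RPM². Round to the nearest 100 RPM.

3900 RPM

RCF_original = 1.118 × 10⁻⁵ × 24.9 × (3000)² = 1.118 × 10⁻⁵ × 24.9 × 9,000,000 ≈ 2,505.4 × g
Target RCF = 1.1 × 2,505.4 ≈ 2,755.9 × g
Your rotor: r = 32.8 / 2 = 16.4 cm
2,755.9 = 1.118 × 10⁻⁵ × 16.4 × N²
N² = 2,755.9 / (18.3352 × 10⁻⁵) = 15,030,651
N ≈ √15,030,651 ≈ 3,876.9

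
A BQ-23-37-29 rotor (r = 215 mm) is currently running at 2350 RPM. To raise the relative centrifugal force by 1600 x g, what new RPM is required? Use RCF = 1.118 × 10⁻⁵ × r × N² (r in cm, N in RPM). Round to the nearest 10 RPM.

r = 215 mm = 21.5 cm
Current RCF = 1.118 × 10⁻⁵ × 21.5 × (2350)² = 1.118 × 10⁻⁵ × 21.5 × 5,522,500 ≈ 1,327.4 × g
Target RCF = 1,327.4 + 1,600 = 2,927.4 × g
N² = 2,927.4 / (24.037 × 10⁻⁵) = 12,178,724
N ≈ √12,178,724 ≈ 3,489.8

3490 RPM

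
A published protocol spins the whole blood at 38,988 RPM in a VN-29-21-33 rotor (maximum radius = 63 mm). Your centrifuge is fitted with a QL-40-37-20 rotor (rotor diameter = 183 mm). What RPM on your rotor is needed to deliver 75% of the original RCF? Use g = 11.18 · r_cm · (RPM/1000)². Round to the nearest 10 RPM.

28020 RPM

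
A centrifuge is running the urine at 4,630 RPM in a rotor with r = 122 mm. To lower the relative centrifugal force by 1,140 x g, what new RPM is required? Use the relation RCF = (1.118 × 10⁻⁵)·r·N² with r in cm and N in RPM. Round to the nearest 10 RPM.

r = 122 mm = 12.2 cm
Current RCF = 1.118 × 10⁻⁵ × 12.2 × (4630)² = 1.118 × 10⁻⁵ × 12.2 × 21,436,900 ≈ 2,923.9 × g
Target RCF = 2,923.9 − 1,140 = 1,783.9 × g
N² = 1,783.9 / (13.6396 × 10⁻⁵) = 13,078,829
N ≈ √13,078,829 ≈ 3,616.5

N₂ ≈ 3620 RPM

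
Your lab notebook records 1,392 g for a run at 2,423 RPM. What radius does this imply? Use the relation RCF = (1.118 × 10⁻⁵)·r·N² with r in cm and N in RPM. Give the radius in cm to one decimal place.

21.2 cm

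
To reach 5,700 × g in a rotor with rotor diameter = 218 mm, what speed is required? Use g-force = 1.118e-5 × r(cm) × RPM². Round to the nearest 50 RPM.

r = 218 mm / 2 = 109 mm = 10.9 cm
5,700 = 1.118 × 10⁻⁵ × 10.9 × N²
N² = 5,700 / (12.1862 × 10⁻⁵) = 46,774,220
N ≈ √46,774,220 ≈ 6,839.2

≈ 6850 RPM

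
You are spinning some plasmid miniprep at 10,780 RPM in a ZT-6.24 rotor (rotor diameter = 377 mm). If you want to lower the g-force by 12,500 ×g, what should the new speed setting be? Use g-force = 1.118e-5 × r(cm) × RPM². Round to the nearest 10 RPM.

r = 377 mm / 2 = 188.5 mm = 18.85 cm
Current RCF = 1.118 × 10⁻⁵ × 18.85 × (10780)² = 1.118 × 10⁻⁵ × 18.85 × 116,208,400 ≈ 24,490.1 × g
Target RCF = 24,490.1 − 12,500 = 11,990.1 × g
N² = 11,990.1 / (21.0743 × 10⁻⁵) = 56,894,416
N ≈ √56,894,416 ≈ 7,542.8

≈ 7540 RPM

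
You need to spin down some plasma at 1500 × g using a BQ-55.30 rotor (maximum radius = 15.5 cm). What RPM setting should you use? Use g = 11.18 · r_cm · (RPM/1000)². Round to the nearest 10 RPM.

2940 RPM

RCF = 11.18 × r × (N/1000)²
1,500 = 11.18 × 15.5 × (N/1000)²
(N/1000)² = 1,500 / 173.29 = 8.65601
N = 1000 × √8.65601 ≈ 2,942.1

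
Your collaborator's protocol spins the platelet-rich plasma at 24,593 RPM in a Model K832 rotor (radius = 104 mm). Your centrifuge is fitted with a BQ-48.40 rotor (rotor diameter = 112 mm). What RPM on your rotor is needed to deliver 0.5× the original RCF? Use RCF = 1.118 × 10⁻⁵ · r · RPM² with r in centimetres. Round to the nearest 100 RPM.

Original rotor: r = 104 mm = 10.4 cm
RCF_original = 1.118 × 10⁻⁵ × 10.4 × (24593)² = 1.118 × 10⁻⁵ × 10.4 × 604,815,649 ≈ 70,323.1 × g
Target RCF = 0.5 × 70,323.1 ≈ 35,161.6 × g
Your rotor: r = 112 mm / 2 = 56 mm = 5.6 cm
35,161.6 = 1.118 × 10⁻⁵ × 5.6 × N²
N² = 35,161.6 / (6.2608 × 10⁻⁵) = 561,615,129
N ≈ √561,615,129 ≈ 23,698.4

23700 RPM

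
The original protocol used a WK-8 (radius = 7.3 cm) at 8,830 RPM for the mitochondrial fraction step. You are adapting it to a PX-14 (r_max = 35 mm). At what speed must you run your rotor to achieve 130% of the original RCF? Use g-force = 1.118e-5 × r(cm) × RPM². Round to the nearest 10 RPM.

≈ 14540 RPM

RCF = 1.118 × 10⁻⁵ × r × N²
RCF_original = 1.118 × 10⁻⁵ × 7.3 × (8830)² = 1.118 × 10⁻⁵ × 7.3 × 77,968,900 ≈ 6,363.4 × g
Target RCF = 1.3 × 6,363.4 ≈ 8,272.4 × g
Your rotor: r = 35 mm = 3.5 cm
8,272.4 = 1.118 × 10⁻⁵ × 3.5 × N²
N² = 8,272.4 / (3.913 × 10⁻⁵) = 211,408,127
N ≈ √211,408,127 ≈ 14,539.9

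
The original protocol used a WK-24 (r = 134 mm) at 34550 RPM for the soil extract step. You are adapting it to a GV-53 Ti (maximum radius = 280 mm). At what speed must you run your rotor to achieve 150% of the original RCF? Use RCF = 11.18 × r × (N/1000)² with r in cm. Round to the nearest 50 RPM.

Original rotor: r = 134 mm = 13.4 cm
RCF_original = 11.18 × 13.4 × (34.55)² = 11.18 × 13.4 × 1,193.7025 ≈ 178,831 × g
Target RCF = 1.5 × 178,831 ≈ 268,246.5 × g
Your rotor: r = 280 mm = 28.0 cm
268,246.5 = 11.18 × 28 × (N/1000)²
(N/1000)² = 268,246.5 / 313.04 = 856.9081
N = 1000 × √856.9081 ≈ 29,273.0

29250 RPM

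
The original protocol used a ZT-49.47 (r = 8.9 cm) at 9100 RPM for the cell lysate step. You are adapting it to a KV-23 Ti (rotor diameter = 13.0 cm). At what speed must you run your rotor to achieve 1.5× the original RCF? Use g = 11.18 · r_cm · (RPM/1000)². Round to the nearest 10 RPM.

13040 RPM

RCF_original = 11.18 × 8.9 × (9.1)² = 11.18 × 8.9 × 82.81 ≈ 8,239.8 × g
Target RCF = 1.5 × 8,239.8 ≈ 12,359.7 × g
Your rotor: r = 13.0 / 2 = 6.5 cm
12,359.7 = 11.18 × 6.5 × (N/1000)²
(N/1000)² = 12,359.7 / 72.67 = 170.0798
N = 1000 × √170.0798 ≈ 13,041.5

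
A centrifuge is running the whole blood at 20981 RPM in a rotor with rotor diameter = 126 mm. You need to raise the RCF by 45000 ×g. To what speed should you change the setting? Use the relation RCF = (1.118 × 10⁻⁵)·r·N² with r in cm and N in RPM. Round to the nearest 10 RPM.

r = 126 mm / 2 = 63 mm = 6.3 cm
Current RCF = 1.118 × 10⁻⁵ × 6.3 × (20981)² = 1.118 × 10⁻⁵ × 6.3 × 440,202,361 ≈ 31,005.2 × g
Target RCF = 31,005.2 + 45,000 = 76,005.2 × g
N² = 76,005.2 / (7.0434 × 10⁻⁵) = 1,079,098,163
N ≈ √1,079,098,163 ≈ 32,849.6

32850 RPM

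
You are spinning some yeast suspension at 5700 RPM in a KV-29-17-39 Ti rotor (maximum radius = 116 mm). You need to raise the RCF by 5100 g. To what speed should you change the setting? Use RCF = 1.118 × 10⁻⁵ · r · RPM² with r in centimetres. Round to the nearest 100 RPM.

≈ 8500 RPM

r = 116 mm = 11.6 cm
Current RCF = 1.118 × 10⁻⁵ × 11.6 × (5700)² = 1.118 × 10⁻⁵ × 11.6 × 32,490,000 ≈ 4,213.6 × g
Target RCF = 4,213.6 + 5,100 = 9,313.6 × g
N² = 9,313.6 / (12.9688 × 10⁻⁵) = 71,815,434
N ≈ √71,815,434 ≈ 8,474.4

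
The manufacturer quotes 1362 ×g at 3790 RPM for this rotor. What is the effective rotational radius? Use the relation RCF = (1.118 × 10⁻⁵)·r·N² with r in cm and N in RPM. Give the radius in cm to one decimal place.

RCF = 1.118 × 10⁻⁵ × r × N²
1362 = 1.118 × 10⁻⁵ × r × (3790)²
r = 1362 / (1.118 × 10⁻⁵ × 14,364,100) = 1362 / 160.5906 ≈ 8.481 cm

r ≈ 8.5 cm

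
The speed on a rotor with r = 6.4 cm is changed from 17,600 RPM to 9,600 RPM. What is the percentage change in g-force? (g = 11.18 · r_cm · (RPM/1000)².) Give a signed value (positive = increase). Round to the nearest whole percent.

RCF ∝ N², so the ratio is (9600/17600)² = (0.545455)² = 0.2975.
Change = 0.2975 − 1 = -0.7025 → -70.2%.

-70%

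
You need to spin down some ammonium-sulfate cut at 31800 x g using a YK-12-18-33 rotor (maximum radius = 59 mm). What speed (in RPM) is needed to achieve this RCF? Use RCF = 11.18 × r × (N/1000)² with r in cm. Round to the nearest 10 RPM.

r = 59 mm = 5.9 cm
31,800 = 11.18 × 5.9 × (N/1000)²
(N/1000)² = 31,800 / 65.962 = 482.0958
N = 1000 × √482.0958 ≈ 21,956.7

≈ 21960 RPM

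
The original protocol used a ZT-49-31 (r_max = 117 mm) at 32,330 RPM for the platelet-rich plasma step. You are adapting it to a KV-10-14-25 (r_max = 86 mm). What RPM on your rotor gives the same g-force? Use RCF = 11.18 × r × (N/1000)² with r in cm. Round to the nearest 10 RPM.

≈ 37710 RPM

Original rotor: r = 117 mm = 11.7 cm
RCF = 11.18 × r × (N/1000)²
RCF_original = 11.18 × 11.7 × (32.33)² = 11.18 × 11.7 × 1,045.2289 ≈ 136,722.2 × g
Your rotor: r = 86 mm = 8.6 cm
136,722.2 = 11.18 × 8.6 × (N/1000)²
(N/1000)² = 136,722.2 / 96.148 = 1421.997
N = 1000 × √1421.997 ≈ 37,709.4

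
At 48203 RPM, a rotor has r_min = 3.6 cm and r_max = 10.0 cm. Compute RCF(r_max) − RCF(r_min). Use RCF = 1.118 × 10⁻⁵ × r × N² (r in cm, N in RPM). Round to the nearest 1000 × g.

RCF_max = 1.118 × 10⁻⁵ × 10 × (48203)² = 1.118 × 10⁻⁵ × 10 × 2,323,529,209 ≈ 259,770.6 × g
RCF_min = 1.118 × 10⁻⁵ × 3.6 × (48203)² = 1.118 × 10⁻⁵ × 3.6 × 2,323,529,209 ≈ 93,517.4 × g
ΔRCF = 259,770.6 − 93,517.4 = 166,253.2

166000 ×g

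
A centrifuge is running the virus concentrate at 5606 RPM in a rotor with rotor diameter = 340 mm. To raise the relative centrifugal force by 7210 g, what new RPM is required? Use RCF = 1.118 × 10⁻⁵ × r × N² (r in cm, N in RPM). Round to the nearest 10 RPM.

8330 RPM

r = 340 mm / 2 = 170 mm = 17 cm
Current RCF = 1.118 × 10⁻⁵ × 17 × (5606)² = 1.118 × 10⁻⁵ × 17 × 31,427,236 ≈ 5,973.1 × g
Target RCF = 5,973.1 + 7,210 = 13,183.1 × g
N² = 13,183.1 / (19.006 × 10⁻⁵) = 69,362,833
N ≈ √69,362,833 ≈ 8,328.4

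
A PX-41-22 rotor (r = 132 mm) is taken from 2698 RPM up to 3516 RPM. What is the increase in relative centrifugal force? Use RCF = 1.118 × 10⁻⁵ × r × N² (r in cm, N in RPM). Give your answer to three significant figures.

r = 132 mm = 13.2 cm
RCF₁ = 1.118 × 10⁻⁵ × 13.2 × (2698)² = 1.118 × 10⁻⁵ × 13.2 × 7,279,204 ≈ 1,074.2 × g
RCF₂ = 1.118 × 10⁻⁵ × 13.2 × (3516)² = 1.118 × 10⁻⁵ × 13.2 × 12,362,256 ≈ 1,824.4 × g
Increase = 1,824.4 − 1,074.2 = 750.2

750 g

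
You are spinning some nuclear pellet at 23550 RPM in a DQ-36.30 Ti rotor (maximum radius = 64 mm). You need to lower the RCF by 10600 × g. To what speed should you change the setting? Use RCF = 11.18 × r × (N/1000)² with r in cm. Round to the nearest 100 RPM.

N₂ ≈ 20200 RPM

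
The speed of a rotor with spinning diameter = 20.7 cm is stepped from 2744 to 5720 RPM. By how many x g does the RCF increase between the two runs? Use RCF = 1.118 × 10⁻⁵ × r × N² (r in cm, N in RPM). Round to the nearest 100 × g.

≈ 2900 x g

r = 20.7 / 2 = 10.35 cm
RCF₁ = 1.118 × 10⁻⁵ × 10.35 × (2744)² = 1.118 × 10⁻⁵ × 10.35 × 7,529,536 ≈ 871.3 × g
RCF₂ = 1.118 × 10⁻⁵ × 10.35 × (5720)² = 1.118 × 10⁻⁵ × 10.35 × 32,718,400 ≈ 3,785.9 × g
Increase = 3,785.9 − 871.3 = 2,914.6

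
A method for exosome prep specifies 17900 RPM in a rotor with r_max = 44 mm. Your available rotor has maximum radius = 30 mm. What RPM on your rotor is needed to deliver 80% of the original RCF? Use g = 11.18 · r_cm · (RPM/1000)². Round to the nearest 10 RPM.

19390 RPM

Original rotor: r = 44 mm = 4.4 cm
RCF_original = 11.18 × 4.4 × (17.9)² = 11.18 × 4.4 × 320.41 ≈ 15,761.6 × g
Target RCF = 0.8 × 15,761.6 ≈ 12,609.3 × g
Your rotor: r = 30 mm = 3.0 cm
12,609.3 = 11.18 × 3 × (N/1000)²
(N/1000)² = 12,609.3 / 33.54 = 375.9481
N = 1000 × √375.9481 ≈ 19,389.4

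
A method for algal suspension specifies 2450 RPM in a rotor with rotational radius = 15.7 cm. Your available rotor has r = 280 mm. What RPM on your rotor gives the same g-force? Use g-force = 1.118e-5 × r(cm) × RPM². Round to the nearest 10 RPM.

≈ 1830 RPM

RCF = 1.118 × 10⁻⁵ × r × N²
RCF_original = 1.118 × 10⁻⁵ × 15.7 × (2450)² = 1.118 × 10⁻⁵ × 15.7 × 6,002,500 ≈ 1,053.6 × g
Your rotor: r = 280 mm = 28.0 cm
1,053.6 = 1.118 × 10⁻⁵ × 28 × N²
N² = 1,053.6 / (31.304 × 10⁻⁵) = 3,365,704
N ≈ √3,365,704 ≈ 1,834.6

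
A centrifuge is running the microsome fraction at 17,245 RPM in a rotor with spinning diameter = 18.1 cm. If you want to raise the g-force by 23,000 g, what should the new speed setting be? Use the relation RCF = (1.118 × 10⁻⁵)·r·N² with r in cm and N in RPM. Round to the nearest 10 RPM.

≈ 22910 RPM

r = 18.1 / 2 = 9.05 cm
Current RCF = 1.118 × 10⁻⁵ × 9.05 × (17245)² = 1.118 × 10⁻⁵ × 9.05 × 297,390,025 ≈ 30,089.6 × g
Target RCF = 30,089.6 + 23,000 = 53,089.6 × g
N² = 53,089.6 / (10.1179 × 10⁻⁵) = 524,709,673
N ≈ √524,709,673 ≈ 22,906.5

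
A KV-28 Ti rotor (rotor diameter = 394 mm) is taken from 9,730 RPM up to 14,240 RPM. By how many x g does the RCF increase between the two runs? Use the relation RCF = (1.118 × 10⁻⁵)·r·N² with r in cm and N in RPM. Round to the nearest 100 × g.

23800 x g

r = 394 mm / 2 = 197 mm = 19.7 cm
RCF₁ = 1.118 × 10⁻⁵ × 19.7 × (9730)² = 1.118 × 10⁻⁵ × 19.7 × 94,672,900 ≈ 20,851.3 × g
RCF₂ = 1.118 × 10⁻⁵ × 19.7 × (14240)² = 1.118 × 10⁻⁵ × 19.7 × 202,777,600 ≈ 44,661 × g
Increase = 44,661 − 20,851.3 = 23,809.7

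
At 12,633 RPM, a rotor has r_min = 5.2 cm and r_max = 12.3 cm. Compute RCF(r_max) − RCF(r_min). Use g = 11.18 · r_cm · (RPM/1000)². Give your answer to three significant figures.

≈ 12700 x g

ΔRCF = 11.18 × (r_max − r_min) × (N/1000)² = 11.18 × 7.1 × 159.592689 ≈ 12,668.1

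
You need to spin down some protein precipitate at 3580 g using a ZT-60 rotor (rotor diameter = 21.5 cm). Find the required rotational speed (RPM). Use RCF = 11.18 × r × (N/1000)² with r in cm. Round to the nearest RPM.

r = 21.5 / 2 = 10.75 cm
RCF = 11.18 × r × (N/1000)²
3,580 = 11.18 × 10.75 × (N/1000)²
(N/1000)² = 3,580 / 120.185 = 29.78741
N = 1000 × √29.78741 ≈ 5,457.8

≈ 5458 RPM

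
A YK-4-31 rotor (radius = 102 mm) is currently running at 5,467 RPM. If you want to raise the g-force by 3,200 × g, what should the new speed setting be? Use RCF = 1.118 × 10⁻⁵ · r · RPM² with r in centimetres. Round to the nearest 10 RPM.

N₂ ≈ 7610 RPM

r = 102 mm = 10.2 cm
Current RCF = 1.118 × 10⁻⁵ × 10.2 × (5467)² = 1.118 × 10⁻⁵ × 10.2 × 29,888,089 ≈ 3,408.3 × g
Target RCF = 3,408.3 + 3,200 = 6,608.3 × g
N² = 6,608.3 / (11.4036 × 10⁻⁵) = 57,949,244
N ≈ √57,949,244 ≈ 7,612.4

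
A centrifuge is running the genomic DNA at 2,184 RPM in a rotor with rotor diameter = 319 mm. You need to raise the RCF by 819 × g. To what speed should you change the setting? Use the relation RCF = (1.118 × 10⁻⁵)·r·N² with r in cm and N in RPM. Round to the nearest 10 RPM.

r = 319 mm / 2 = 159.5 mm = 15.95 cm
Current RCF = 1.118 × 10⁻⁵ × 15.95 × (2184)² = 1.118 × 10⁻⁵ × 15.95 × 4,769,856 ≈ 850.6 × g
Target RCF = 850.6 + 819 = 1,669.6 × g
N² = 1,669.6 / (17.8321 × 10⁻⁵) = 9,362,891
N ≈ √9,362,891 ≈ 3,059.9

3060 RPM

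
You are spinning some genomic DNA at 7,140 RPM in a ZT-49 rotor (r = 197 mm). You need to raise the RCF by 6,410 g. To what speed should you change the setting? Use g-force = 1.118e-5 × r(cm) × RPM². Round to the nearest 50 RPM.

≈ 8950 RPM

r = 197 mm = 19.7 cm
Current RCF = 1.118 × 10⁻⁵ × 19.7 × (7140)² = 1.118 × 10⁻⁵ × 19.7 × 50,979,600 ≈ 11,228.1 × g
Target RCF = 11,228.1 + 6,410 = 17,638.1 × g
N² = 17,638.1 / (22.0246 × 10⁻⁵) = 80,083,634
N ≈ √80,083,634 ≈ 8,948.9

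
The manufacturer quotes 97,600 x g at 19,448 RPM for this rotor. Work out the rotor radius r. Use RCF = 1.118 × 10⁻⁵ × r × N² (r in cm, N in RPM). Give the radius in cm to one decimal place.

23.1 cm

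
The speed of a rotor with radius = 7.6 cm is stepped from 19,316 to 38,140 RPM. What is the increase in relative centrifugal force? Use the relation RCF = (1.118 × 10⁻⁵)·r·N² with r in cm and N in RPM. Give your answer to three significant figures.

91900 g

RCF₁ = 1.118 × 10⁻⁵ × 7.6 × (19316)² = 1.118 × 10⁻⁵ × 7.6 × 373,107,856 ≈ 31,702.2 × g
RCF₂ = 1.118 × 10⁻⁵ × 7.6 × (38140)² = 1.118 × 10⁻⁵ × 7.6 × 1,454,659,600 ≈ 123,599.5 × g
Increase = 123,599.5 − 31,702.2 = 91,897.3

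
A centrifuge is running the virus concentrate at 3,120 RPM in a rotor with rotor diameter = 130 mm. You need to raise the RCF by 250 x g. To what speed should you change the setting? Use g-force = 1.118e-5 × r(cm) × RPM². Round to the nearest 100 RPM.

r = 130 mm / 2 = 65 mm = 6.5 cm
Current RCF = 1.118 × 10⁻⁵ × 6.5 × (3120)² = 1.118 × 10⁻⁵ × 6.5 × 9,734,400 ≈ 707.4 × g
Target RCF = 707.4 + 250 = 957.4 × g
N² = 957.4 / (7.267 × 10⁻⁵) = 13,174,625
N ≈ √13,174,625 ≈ 3,629.7

≈ 3600 RPM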